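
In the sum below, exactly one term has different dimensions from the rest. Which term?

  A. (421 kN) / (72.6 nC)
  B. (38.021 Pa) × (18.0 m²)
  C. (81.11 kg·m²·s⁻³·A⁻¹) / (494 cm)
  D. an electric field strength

B.

In SI base units:
  A. [kg·m·s⁻²] / [s·A] = kg·m·s⁻³·A⁻¹
  B. [kg·m⁻¹·s⁻²] · [m²] = kg·m·s⁻²
  C. [kg·m²·s⁻³·A⁻¹] / [m] = kg·m·s⁻³·A⁻¹
  D. [electric field strength] = kg·m·s⁻³·A⁻¹
All reduce to kg·m·s⁻³·A⁻¹ except B., which is kg·m·s⁻².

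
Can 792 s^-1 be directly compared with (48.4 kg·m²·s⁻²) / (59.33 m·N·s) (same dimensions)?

Yes

Work out the base dimensions of each:
  792 s^-1:  s⁻¹
  (48.4 kg·m²·s⁻²) / (59.33 m·N·s):  [kg·m²·s⁻²] / [kg·m²·s⁻¹] = s⁻¹
Both are s⁻¹, so they have the same dimensions and can be added.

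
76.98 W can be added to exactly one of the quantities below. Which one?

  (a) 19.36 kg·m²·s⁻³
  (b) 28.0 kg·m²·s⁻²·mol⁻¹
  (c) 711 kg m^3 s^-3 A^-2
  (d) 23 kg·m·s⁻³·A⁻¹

Reference: W = J·s⁻¹ = kg·m²·s⁻³.
Each option:
  (a) kg·m²·s⁻³  ← same
  (b) kg·m²·s⁻²·mol⁻¹
  (c) kg·m³·s⁻³·A⁻²
  (d) kg·m·s⁻³·A⁻¹
Only (a) matches kg·m²·s⁻³.

(a)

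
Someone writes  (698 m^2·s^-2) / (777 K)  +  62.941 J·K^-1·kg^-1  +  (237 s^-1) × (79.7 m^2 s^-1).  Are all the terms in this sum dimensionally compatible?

No

Expand each in SI base units:
  (698 m^2·s^-2) / (777 K):  [m²·s⁻²] / [K] = m²·s⁻²·K⁻¹
  62.941 J·K^-1·kg^-1:  J·kg⁻¹·K⁻¹ = N·m·kg⁻¹·K⁻¹ = m²·s⁻²·K⁻¹
  (237 s^-1) × (79.7 m^2 s^-1):  [s⁻¹] · [m²·s⁻¹] = m²·s⁻²
The terms do not share a single dimension (m²·s⁻² vs m²·s⁻²·K⁻¹).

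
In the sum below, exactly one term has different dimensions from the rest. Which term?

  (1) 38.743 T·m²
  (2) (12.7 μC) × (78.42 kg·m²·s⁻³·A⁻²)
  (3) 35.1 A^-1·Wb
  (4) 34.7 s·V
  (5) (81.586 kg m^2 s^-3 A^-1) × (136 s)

Work out the base dimensions of each:
  (1) T·m² = Wb·m⁻²·m² = kg·m²·s⁻²·A⁻¹
  (2) [s·A] · [kg·m²·s⁻³·A⁻²] = kg·m²·s⁻²·A⁻¹
  (3) Wb·A⁻¹ = V·s·A⁻¹ = kg·m²·s⁻²·A⁻²
  (4) V·s = J·C⁻¹·s = kg·m²·s⁻²·A⁻¹
  (5) [kg·m²·s⁻³·A⁻¹] · [s] = kg·m²·s⁻²·A⁻¹
All reduce to kg·m²·s⁻²·A⁻¹ except (3), which is kg·m²·s⁻²·A⁻².

(3)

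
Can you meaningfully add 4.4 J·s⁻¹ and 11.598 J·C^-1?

Expand each in SI base units:
  4.4 J·s⁻¹:  J·s⁻¹ = N·m·s⁻¹ = kg·m²·s⁻³
  11.598 J·C^-1:  J·C⁻¹ = N·m·(s·A)⁻¹ = kg·m²·s⁻³·A⁻¹
kg·m²·s⁻³ ≠ kg·m²·s⁻³·A⁻¹, so they cannot be added.

No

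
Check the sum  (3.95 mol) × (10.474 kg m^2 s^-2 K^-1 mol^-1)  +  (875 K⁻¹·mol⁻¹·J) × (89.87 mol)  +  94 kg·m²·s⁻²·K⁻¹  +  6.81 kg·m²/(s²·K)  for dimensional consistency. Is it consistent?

Yes

Expand each in SI base units:
  (3.95 mol) × (10.474 kg m^2 s^-2 K^-1 mol^-1):  [mol] · [kg·m²·s⁻²·K⁻¹·mol⁻¹] = kg·m²·s⁻²·K⁻¹
  (875 K⁻¹·mol⁻¹·J) × (89.87 mol):  [kg·m²·s⁻²·K⁻¹·mol⁻¹] · [mol] = kg·m²·s⁻²·K⁻¹
  94 kg·m²·s⁻²·K⁻¹:  kg·m²·s⁻²·K⁻¹
  6.81 kg·m²/(s²·K):  kg·m²·s⁻²·K⁻¹
Every term reduces to kg·m²·s⁻²·K⁻¹.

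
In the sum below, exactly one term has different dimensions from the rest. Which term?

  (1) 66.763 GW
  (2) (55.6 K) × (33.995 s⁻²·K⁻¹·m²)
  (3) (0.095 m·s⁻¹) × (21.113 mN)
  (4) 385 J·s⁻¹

Work out the base dimensions of each:
  (1) W = J·s⁻¹ = kg·m²·s⁻³
  (2) [K] · [m²·s⁻²·K⁻¹] = m²·s⁻²
  (3) [m·s⁻¹] · [kg·m·s⁻²] = kg·m²·s⁻³
  (4) J·s⁻¹ = N·m·s⁻¹ = kg·m²·s⁻³
All reduce to kg·m²·s⁻³ except (2), which is m²·s⁻².

(2)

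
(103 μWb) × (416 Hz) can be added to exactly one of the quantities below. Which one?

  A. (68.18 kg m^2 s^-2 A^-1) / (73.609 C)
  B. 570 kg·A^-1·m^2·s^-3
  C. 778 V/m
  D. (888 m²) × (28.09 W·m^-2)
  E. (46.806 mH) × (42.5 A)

Reference: [kg·m²·s⁻²·A⁻¹] · [s⁻¹] = kg·m²·s⁻³·A⁻¹.
Each option:
  A. [kg·m²·s⁻²·A⁻¹] / [s·A] = kg·m²·s⁻³·A⁻²
  B. kg·m²·s⁻³·A⁻¹  ← same
  C. V·m⁻¹ = J·C⁻¹·m⁻¹ = kg·m·s⁻³·A⁻¹
  D. [m²] · [kg·s⁻³] = kg·m²·s⁻³
  E. [kg·m²·s⁻²·A⁻²] · [A] = kg·m²·s⁻²·A⁻¹
Only B. matches kg·m²·s⁻³·A⁻¹.

B.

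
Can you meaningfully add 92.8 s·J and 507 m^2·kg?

No

In SI base units:
  92.8 s·J:  J·s = N·m·s = kg·m²·s⁻¹
  507 m^2·kg:  kg·m²
kg·m²·s⁻¹ ≠ kg·m², so they cannot be added.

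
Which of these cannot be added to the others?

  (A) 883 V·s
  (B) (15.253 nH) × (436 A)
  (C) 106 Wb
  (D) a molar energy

Work out the base dimensions of each:
  (A) V·s = J·C⁻¹·s = kg·m²·s⁻²·A⁻¹
  (B) [kg·m²·s⁻²·A⁻²] · [A] = kg·m²·s⁻²·A⁻¹
  (C) Wb = V·s = kg·m²·s⁻²·A⁻¹
  (D) [molar energy] = kg·m²·s⁻²·mol⁻¹
All reduce to kg·m²·s⁻²·A⁻¹ except (D), which is kg·m²·s⁻²·mol⁻¹.

(D)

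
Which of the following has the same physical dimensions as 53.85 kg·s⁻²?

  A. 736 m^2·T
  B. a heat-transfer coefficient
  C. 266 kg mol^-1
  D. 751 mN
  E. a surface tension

Reference: kg·s⁻².
Each option:
  A. T·m² = Wb·m⁻²·m² = kg·m²·s⁻²·A⁻¹
  B. [heat-transfer coefficient] = kg·s⁻³·K⁻¹
  C. kg·mol⁻¹
  D. N = kg·m·s⁻²
  E. [surface tension] = kg·s⁻²  ← same
Only E. matches kg·s⁻².

E.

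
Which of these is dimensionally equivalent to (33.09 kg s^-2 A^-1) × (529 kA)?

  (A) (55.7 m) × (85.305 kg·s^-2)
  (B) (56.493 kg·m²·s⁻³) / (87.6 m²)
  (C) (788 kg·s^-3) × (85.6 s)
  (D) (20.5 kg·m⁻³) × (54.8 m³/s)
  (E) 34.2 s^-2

Reference: [kg·s⁻²·A⁻¹] · [A] = kg·s⁻².
Each option:
  (A) [m] · [kg·s⁻²] = kg·m·s⁻²
  (B) [kg·m²·s⁻³] / [m²] = kg·s⁻³
  (C) [kg·s⁻³] · [s] = kg·s⁻²  ← same
  (D) [kg·m⁻³] · [m³·s⁻¹] = kg·s⁻¹
  (E) s⁻²
Only (C) matches kg·s⁻².

(C)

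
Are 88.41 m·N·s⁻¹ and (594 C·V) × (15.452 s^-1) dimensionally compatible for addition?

Reduce each to base SI dimensions:
  88.41 m·N·s⁻¹:  N·m·s⁻¹ = kg·m·s⁻²·m·s⁻¹ = kg·m²·s⁻³
  (594 C·V) × (15.452 s^-1):  [kg·m²·s⁻²] · [s⁻¹] = kg·m²·s⁻³
Both are kg·m²·s⁻³, so they have the same dimensions and can be added.

Yes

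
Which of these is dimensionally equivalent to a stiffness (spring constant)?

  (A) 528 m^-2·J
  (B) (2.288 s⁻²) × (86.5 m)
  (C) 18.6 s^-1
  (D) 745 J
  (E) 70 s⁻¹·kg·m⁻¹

(A)

Reference: [stiffness (spring constant)] = kg·s⁻².
Each option:
  (A) J·m⁻² = N·m·m⁻² = kg·s⁻²  ← same
  (B) [s⁻²] · [m] = m·s⁻²
  (C) s⁻¹
  (D) J = N·m = kg·m²·s⁻²
  (E) kg·m⁻¹·s⁻¹
Only (A) matches kg·s⁻².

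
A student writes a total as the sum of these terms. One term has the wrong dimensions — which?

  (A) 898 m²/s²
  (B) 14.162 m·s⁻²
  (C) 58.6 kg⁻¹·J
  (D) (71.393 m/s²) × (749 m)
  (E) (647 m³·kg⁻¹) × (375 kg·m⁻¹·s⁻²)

Expand each in SI base units:
  (A) m²·s⁻²
  (B) m·s⁻²
  (C) J·kg⁻¹ = N·m·kg⁻¹ = m²·s⁻²
  (D) [m·s⁻²] · [m] = m²·s⁻²
  (E) [kg⁻¹·m³] · [kg·m⁻¹·s⁻²] = m²·s⁻²
All reduce to m²·s⁻² except (B), which is m·s⁻².

(B)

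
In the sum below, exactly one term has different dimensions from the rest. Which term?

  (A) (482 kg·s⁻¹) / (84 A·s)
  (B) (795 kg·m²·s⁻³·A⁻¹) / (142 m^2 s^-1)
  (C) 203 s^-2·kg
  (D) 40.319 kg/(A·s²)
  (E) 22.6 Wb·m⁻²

(C)

In SI base units:
  (A) [kg·s⁻¹] / [s·A] = kg·s⁻²·A⁻¹
  (B) [kg·m²·s⁻³·A⁻¹] / [m²·s⁻¹] = kg·s⁻²·A⁻¹
  (C) kg·s⁻²
  (D) kg·s⁻²·A⁻¹
  (E) Wb·m⁻² = V·s·m⁻² = kg·s⁻²·A⁻¹
All reduce to kg·s⁻²·A⁻¹ except (C), which is kg·s⁻².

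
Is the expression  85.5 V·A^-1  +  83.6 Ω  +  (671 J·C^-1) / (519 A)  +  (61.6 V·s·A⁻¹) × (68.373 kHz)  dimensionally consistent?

Yes

Dimensions:
  85.5 V·A^-1:  V·A⁻¹ = J·C⁻¹·A⁻¹ = kg·m²·s⁻³·A⁻²
  83.6 Ω:  Ω = V·A⁻¹ = kg·m²·s⁻³·A⁻²
  (671 J·C^-1) / (519 A):  [kg·m²·s⁻³·A⁻¹] / [A] = kg·m²·s⁻³·A⁻²
  (61.6 V·s·A⁻¹) × (68.373 kHz):  [kg·m²·s⁻²·A⁻²] · [s⁻¹] = kg·m²·s⁻³·A⁻²
Every term reduces to kg·m²·s⁻³·A⁻².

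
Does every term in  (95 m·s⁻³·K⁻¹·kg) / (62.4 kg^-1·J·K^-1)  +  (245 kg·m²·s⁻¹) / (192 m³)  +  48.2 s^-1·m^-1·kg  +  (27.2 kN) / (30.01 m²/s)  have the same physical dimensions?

Yes

Work out the base dimensions of each:
  (95 m·s⁻³·K⁻¹·kg) / (62.4 kg^-1·J·K^-1):  [kg·m·s⁻³·K⁻¹] / [m²·s⁻²·K⁻¹] = kg·m⁻¹·s⁻¹
  (245 kg·m²·s⁻¹) / (192 m³):  [kg·m²·s⁻¹] / [m³] = kg·m⁻¹·s⁻¹
  48.2 s^-1·m^-1·kg:  kg·m⁻¹·s⁻¹
  (27.2 kN) / (30.01 m²/s):  [kg·m·s⁻²] / [m²·s⁻¹] = kg·m⁻¹·s⁻¹
Every term reduces to kg·m⁻¹·s⁻¹.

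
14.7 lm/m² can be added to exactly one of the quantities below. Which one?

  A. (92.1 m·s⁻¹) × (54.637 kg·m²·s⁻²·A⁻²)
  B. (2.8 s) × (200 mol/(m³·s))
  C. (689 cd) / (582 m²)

C.

Reference: lm·m⁻² = cd·m⁻² = m⁻²·cd.
Each option:
  A. [m·s⁻¹] · [kg·m²·s⁻²·A⁻²] = kg·m³·s⁻³·A⁻²
  B. [s] · [m⁻³·s⁻¹·mol] = m⁻³·mol
  C. [cd] / [m²] = m⁻²·cd  ← same
Only C. matches m⁻²·cd.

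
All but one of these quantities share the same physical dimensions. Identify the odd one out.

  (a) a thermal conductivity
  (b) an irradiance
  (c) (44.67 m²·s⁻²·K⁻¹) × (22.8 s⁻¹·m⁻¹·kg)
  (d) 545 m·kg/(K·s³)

Expand each in SI base units:
  (a) [thermal conductivity] = kg·m·s⁻³·K⁻¹
  (b) [irradiance] = kg·s⁻³
  (c) [m²·s⁻²·K⁻¹] · [kg·m⁻¹·s⁻¹] = kg·m·s⁻³·K⁻¹
  (d) kg·m·s⁻³·K⁻¹
All reduce to kg·m·s⁻³·K⁻¹ except (b), which is kg·s⁻³.

(b)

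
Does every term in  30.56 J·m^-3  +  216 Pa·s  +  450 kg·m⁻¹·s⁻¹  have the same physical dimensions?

No

In SI base units:
  30.56 J·m^-3:  J·m⁻³ = N·m·m⁻³ = kg·m⁻¹·s⁻²
  216 Pa·s:  Pa·s = N·m⁻²·s = kg·m⁻¹·s⁻¹
  450 kg·m⁻¹·s⁻¹:  kg·m⁻¹·s⁻¹
The terms do not share a single dimension (kg·m⁻¹·s⁻² vs kg·m⁻¹·s⁻¹).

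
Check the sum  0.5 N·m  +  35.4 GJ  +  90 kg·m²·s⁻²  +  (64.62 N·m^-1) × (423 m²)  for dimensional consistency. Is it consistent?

In SI base units:
  0.5 N·m:  N·m = kg·m·s⁻²·m = kg·m²·s⁻²
  35.4 GJ:  J = N·m = kg·m²·s⁻²
  90 kg·m²·s⁻²:  kg·m²·s⁻²
  (64.62 N·m^-1) × (423 m²):  [kg·s⁻²] · [m²] = kg·m²·s⁻²
Every term reduces to kg·m²·s⁻².

Yes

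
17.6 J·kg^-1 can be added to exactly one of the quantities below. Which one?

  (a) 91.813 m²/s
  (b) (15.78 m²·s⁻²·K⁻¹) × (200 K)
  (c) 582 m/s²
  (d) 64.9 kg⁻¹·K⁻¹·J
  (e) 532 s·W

(b)

Reference: J·kg⁻¹ = N·m·kg⁻¹ = m²·s⁻².
Each option:
  (a) m²·s⁻¹
  (b) [m²·s⁻²·K⁻¹] · [K] = m²·s⁻²  ← same
  (c) m·s⁻²
  (d) J·kg⁻¹·K⁻¹ = N·m·kg⁻¹·K⁻¹ = m²·s⁻²·K⁻¹
  (e) W·s = J·s⁻¹·s = kg·m²·s⁻²
Only (b) matches m²·s⁻².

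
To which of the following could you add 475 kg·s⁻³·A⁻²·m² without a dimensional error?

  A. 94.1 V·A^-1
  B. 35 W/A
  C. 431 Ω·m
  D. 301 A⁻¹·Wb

A.

Reference: kg·m²·s⁻³·A⁻².
Each option:
  A. V·A⁻¹ = J·C⁻¹·A⁻¹ = kg·m²·s⁻³·A⁻²  ← same
  B. W·A⁻¹ = J·s⁻¹·A⁻¹ = kg·m²·s⁻³·A⁻¹
  C. Ω·m = V·A⁻¹·m = kg·m³·s⁻³·A⁻²
  D. Wb·A⁻¹ = V·s·A⁻¹ = kg·m²·s⁻²·A⁻²
Only A. matches kg·m²·s⁻³·A⁻².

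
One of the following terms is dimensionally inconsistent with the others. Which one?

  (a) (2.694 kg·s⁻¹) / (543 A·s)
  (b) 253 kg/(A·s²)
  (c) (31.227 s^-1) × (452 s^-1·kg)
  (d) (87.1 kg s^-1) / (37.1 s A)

In SI base units:
  (a) [kg·s⁻¹] / [s·A] = kg·s⁻²·A⁻¹
  (b) kg·s⁻²·A⁻¹
  (c) [s⁻¹] · [kg·s⁻¹] = kg·s⁻²
  (d) [kg·s⁻¹] / [s·A] = kg·s⁻²·A⁻¹
All reduce to kg·s⁻²·A⁻¹ except (c), which is kg·s⁻².

(c)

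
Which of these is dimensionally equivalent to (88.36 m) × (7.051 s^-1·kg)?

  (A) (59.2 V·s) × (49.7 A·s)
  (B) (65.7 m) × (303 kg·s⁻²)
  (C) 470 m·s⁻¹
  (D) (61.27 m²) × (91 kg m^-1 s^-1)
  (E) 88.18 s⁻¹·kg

Reference: [m] · [kg·s⁻¹] = kg·m·s⁻¹.
Each option:
  (A) [kg·m²·s⁻²·A⁻¹] · [s·A] = kg·m²·s⁻¹
  (B) [m] · [kg·s⁻²] = kg·m·s⁻²
  (C) m·s⁻¹
  (D) [m²] · [kg·m⁻¹·s⁻¹] = kg·m·s⁻¹  ← same
  (E) kg·s⁻¹
Only (D) matches kg·m·s⁻¹.

(D)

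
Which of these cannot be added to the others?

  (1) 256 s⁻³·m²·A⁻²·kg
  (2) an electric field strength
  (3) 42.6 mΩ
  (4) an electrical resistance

Reduce each to base SI dimensions:
  (1) kg·m²·s⁻³·A⁻²
  (2) [electric field strength] = kg·m·s⁻³·A⁻¹
  (3) Ω = V·A⁻¹ = kg·m²·s⁻³·A⁻²
  (4) [electrical resistance] = kg·m²·s⁻³·A⁻²
All reduce to kg·m²·s⁻³·A⁻² except (2), which is kg·m·s⁻³·A⁻¹.

(2)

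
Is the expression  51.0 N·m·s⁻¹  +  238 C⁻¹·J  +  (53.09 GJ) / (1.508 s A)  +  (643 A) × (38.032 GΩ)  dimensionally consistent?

Dimensions:
  51.0 N·m·s⁻¹:  N·m·s⁻¹ = kg·m·s⁻²·m·s⁻¹ = kg·m²·s⁻³
  238 C⁻¹·J:  J·C⁻¹ = N·m·(s·A)⁻¹ = kg·m²·s⁻³·A⁻¹
  (53.09 GJ) / (1.508 s A):  [kg·m²·s⁻²] / [s·A] = kg·m²·s⁻³·A⁻¹
  (643 A) × (38.032 GΩ):  [A] · [kg·m²·s⁻³·A⁻²] = kg·m²·s⁻³·A⁻¹
The terms do not share a single dimension (kg·m²·s⁻³ vs kg·m²·s⁻³·A⁻¹).

No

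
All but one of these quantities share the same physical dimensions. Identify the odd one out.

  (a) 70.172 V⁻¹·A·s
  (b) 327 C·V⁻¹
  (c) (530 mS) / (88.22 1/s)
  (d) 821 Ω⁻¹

In SI base units:
  (a) A·s·V⁻¹ = A·s·(J·C⁻¹)⁻¹ = kg⁻¹·m⁻²·s⁴·A²
  (b) C·V⁻¹ = s·A·(J·C⁻¹)⁻¹ = kg⁻¹·m⁻²·s⁴·A²
  (c) [kg⁻¹·m⁻²·s³·A²] / [s⁻¹] = kg⁻¹·m⁻²·s⁴·A²
  (d) Ω⁻¹ = (V·A⁻¹)⁻¹ = kg⁻¹·m⁻²·s³·A²
All reduce to kg⁻¹·m⁻²·s⁴·A² except (d), which is kg⁻¹·m⁻²·s³·A².

(d)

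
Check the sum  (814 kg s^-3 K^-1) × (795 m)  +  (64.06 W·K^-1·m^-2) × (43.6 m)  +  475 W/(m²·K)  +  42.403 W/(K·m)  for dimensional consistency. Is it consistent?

No

Expand each in SI base units:
  (814 kg s^-3 K^-1) × (795 m):  [kg·s⁻³·K⁻¹] · [m] = kg·m·s⁻³·K⁻¹
  (64.06 W·K^-1·m^-2) × (43.6 m):  [kg·s⁻³·K⁻¹] · [m] = kg·m·s⁻³·K⁻¹
  475 W/(m²·K):  W·m⁻²·K⁻¹ = J·s⁻¹·m⁻²·K⁻¹ = kg·s⁻³·K⁻¹
  42.403 W/(K·m):  W·m⁻¹·K⁻¹ = J·s⁻¹·m⁻¹·K⁻¹ = kg·m·s⁻³·K⁻¹
The terms do not share a single dimension (kg·m·s⁻³·K⁻¹ vs kg·s⁻³·K⁻¹).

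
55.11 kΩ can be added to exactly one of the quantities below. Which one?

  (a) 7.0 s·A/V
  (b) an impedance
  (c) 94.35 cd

Reference: Ω = V·A⁻¹ = kg·m²·s⁻³·A⁻².
Each option:
  (a) A·s·V⁻¹ = A·s·(J·C⁻¹)⁻¹ = kg⁻¹·m⁻²·s⁴·A²
  (b) [impedance] = kg·m²·s⁻³·A⁻²  ← same
  (c) cd
Only (b) matches kg·m²·s⁻³·A⁻².

(b)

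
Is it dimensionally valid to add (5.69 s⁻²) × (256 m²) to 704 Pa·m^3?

Work out the base dimensions of each:
  (5.69 s⁻²) × (256 m²):  [s⁻²] · [m²] = m²·s⁻²
  704 Pa·m^3:  Pa·m³ = N·m⁻²·m³ = kg·m²·s⁻²
m²·s⁻² ≠ kg·m²·s⁻², so they cannot be added.

No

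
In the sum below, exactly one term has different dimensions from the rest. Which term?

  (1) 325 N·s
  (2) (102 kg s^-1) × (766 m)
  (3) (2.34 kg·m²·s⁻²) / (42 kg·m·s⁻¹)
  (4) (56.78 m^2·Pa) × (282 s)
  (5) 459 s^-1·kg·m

Work out the base dimensions of each:
  (1) N·s = kg·m·s⁻²·s = kg·m·s⁻¹
  (2) [kg·s⁻¹] · [m] = kg·m·s⁻¹
  (3) [kg·m²·s⁻²] / [kg·m·s⁻¹] = m·s⁻¹
  (4) [kg·m·s⁻²] · [s] = kg·m·s⁻¹
  (5) kg·m·s⁻¹
All reduce to kg·m·s⁻¹ except (3), which is m·s⁻¹.

(3)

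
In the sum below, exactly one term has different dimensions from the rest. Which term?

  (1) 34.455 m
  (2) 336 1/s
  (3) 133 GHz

(1)

Reduce each to base SI dimensions:
  (1) m
  (2) s⁻¹
  (3) Hz = s⁻¹
All reduce to s⁻¹ except (1), which is m.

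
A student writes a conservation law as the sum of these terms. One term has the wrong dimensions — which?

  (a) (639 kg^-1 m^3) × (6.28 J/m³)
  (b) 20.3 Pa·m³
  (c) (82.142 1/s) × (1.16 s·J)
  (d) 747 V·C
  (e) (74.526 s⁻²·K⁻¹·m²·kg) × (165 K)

(a)

Reduce each to base SI dimensions:
  (a) [kg⁻¹·m³] · [kg·m⁻¹·s⁻²] = m²·s⁻²
  (b) Pa·m³ = N·m⁻²·m³ = kg·m²·s⁻²
  (c) [s⁻¹] · [kg·m²·s⁻¹] = kg·m²·s⁻²
  (d) C·V = s·A·J·C⁻¹ = kg·m²·s⁻²
  (e) [kg·m²·s⁻²·K⁻¹] · [K] = kg·m²·s⁻²
All reduce to kg·m²·s⁻² except (a), which is m²·s⁻².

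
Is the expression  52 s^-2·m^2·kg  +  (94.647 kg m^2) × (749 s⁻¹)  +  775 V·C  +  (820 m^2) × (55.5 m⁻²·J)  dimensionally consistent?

Dimensions:
  52 s^-2·m^2·kg:  kg·m²·s⁻²
  (94.647 kg m^2) × (749 s⁻¹):  [kg·m²] · [s⁻¹] = kg·m²·s⁻¹
  775 V·C:  C·V = s·A·J·C⁻¹ = kg·m²·s⁻²
  (820 m^2) × (55.5 m⁻²·J):  [m²] · [kg·s⁻²] = kg·m²·s⁻²
The terms do not share a single dimension (kg·m²·s⁻² vs kg·m²·s⁻¹).

No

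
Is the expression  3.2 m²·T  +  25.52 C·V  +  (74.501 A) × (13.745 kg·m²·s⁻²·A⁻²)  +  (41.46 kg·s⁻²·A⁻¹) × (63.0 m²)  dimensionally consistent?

Dimensions:
  3.2 m²·T:  T·m² = Wb·m⁻²·m² = kg·m²·s⁻²·A⁻¹
  25.52 C·V:  C·V = s·A·J·C⁻¹ = kg·m²·s⁻²
  (74.501 A) × (13.745 kg·m²·s⁻²·A⁻²):  [A] · [kg·m²·s⁻²·A⁻²] = kg·m²·s⁻²·A⁻¹
  (41.46 kg·s⁻²·A⁻¹) × (63.0 m²):  [kg·s⁻²·A⁻¹] · [m²] = kg·m²·s⁻²·A⁻¹
The terms do not share a single dimension (kg·m²·s⁻² vs kg·m²·s⁻²·A⁻¹).

No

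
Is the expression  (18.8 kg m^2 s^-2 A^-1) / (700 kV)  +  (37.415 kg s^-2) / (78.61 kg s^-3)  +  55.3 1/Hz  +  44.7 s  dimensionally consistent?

In SI base units:
  (18.8 kg m^2 s^-2 A^-1) / (700 kV):  [kg·m²·s⁻²·A⁻¹] / [kg·m²·s⁻³·A⁻¹] = s
  (37.415 kg s^-2) / (78.61 kg s^-3):  [kg·s⁻²] / [kg·s⁻³] = s
  55.3 1/Hz:  Hz⁻¹ = (s⁻¹)⁻¹ = s
  44.7 s:  s
Every term reduces to s.

Yes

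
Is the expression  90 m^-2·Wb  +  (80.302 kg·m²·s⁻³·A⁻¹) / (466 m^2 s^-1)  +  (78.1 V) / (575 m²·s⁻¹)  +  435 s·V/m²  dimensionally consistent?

Yes

Expand each in SI base units:
  90 m^-2·Wb:  Wb·m⁻² = V·s·m⁻² = kg·s⁻²·A⁻¹
  (80.302 kg·m²·s⁻³·A⁻¹) / (466 m^2 s^-1):  [kg·m²·s⁻³·A⁻¹] / [m²·s⁻¹] = kg·s⁻²·A⁻¹
  (78.1 V) / (575 m²·s⁻¹):  [kg·m²·s⁻³·A⁻¹] / [m²·s⁻¹] = kg·s⁻²·A⁻¹
  435 s·V/m²:  V·s·m⁻² = J·C⁻¹·s·m⁻² = kg·s⁻²·A⁻¹
Every term reduces to kg·s⁻²·A⁻¹.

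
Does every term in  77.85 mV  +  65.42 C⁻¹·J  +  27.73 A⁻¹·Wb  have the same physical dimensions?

In SI base units:
  77.85 mV:  V = J·C⁻¹ = kg·m²·s⁻³·A⁻¹
  65.42 C⁻¹·J:  J·C⁻¹ = N·m·(s·A)⁻¹ = kg·m²·s⁻³·A⁻¹
  27.73 A⁻¹·Wb:  Wb·A⁻¹ = V·s·A⁻¹ = kg·m²·s⁻²·A⁻²
The terms do not share a single dimension (kg·m²·s⁻²·A⁻² vs kg·m²·s⁻³·A⁻¹).

No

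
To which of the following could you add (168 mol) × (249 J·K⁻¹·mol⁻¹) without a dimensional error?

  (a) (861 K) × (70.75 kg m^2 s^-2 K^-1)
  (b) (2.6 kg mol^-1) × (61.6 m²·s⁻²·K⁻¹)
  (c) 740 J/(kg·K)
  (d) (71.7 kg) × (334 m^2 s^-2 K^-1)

(d)

Reference: [mol] · [kg·m²·s⁻²·K⁻¹·mol⁻¹] = kg·m²·s⁻²·K⁻¹.
Each option:
  (a) [K] · [kg·m²·s⁻²·K⁻¹] = kg·m²·s⁻²
  (b) [kg·mol⁻¹] · [m²·s⁻²·K⁻¹] = kg·m²·s⁻²·K⁻¹·mol⁻¹
  (c) J·kg⁻¹·K⁻¹ = N·m·kg⁻¹·K⁻¹ = m²·s⁻²·K⁻¹
  (d) [kg] · [m²·s⁻²·K⁻¹] = kg·m²·s⁻²·K⁻¹  ← same
Only (d) matches kg·m²·s⁻²·K⁻¹.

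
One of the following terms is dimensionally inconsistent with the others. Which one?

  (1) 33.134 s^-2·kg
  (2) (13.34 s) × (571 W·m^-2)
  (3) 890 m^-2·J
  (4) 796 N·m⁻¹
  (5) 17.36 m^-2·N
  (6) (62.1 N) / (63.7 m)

Reduce each to base SI dimensions:
  (1) kg·s⁻²
  (2) [s] · [kg·s⁻³] = kg·s⁻²
  (3) J·m⁻² = N·m·m⁻² = kg·s⁻²
  (4) N·m⁻¹ = kg·m·s⁻²·m⁻¹ = kg·s⁻²
  (5) N·m⁻² = kg·m·s⁻²·m⁻² = kg·m⁻¹·s⁻²
  (6) [kg·m·s⁻²] / [m] = kg·s⁻²
All reduce to kg·s⁻² except (5), which is kg·m⁻¹·s⁻².

(5)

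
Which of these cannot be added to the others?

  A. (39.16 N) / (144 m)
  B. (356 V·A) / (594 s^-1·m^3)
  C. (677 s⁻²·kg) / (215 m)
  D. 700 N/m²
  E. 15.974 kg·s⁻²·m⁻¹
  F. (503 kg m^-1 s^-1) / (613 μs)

Dimensions:
  A. [kg·m·s⁻²] / [m] = kg·s⁻²
  B. [kg·m²·s⁻³] / [m³·s⁻¹] = kg·m⁻¹·s⁻²
  C. [kg·s⁻²] / [m] = kg·m⁻¹·s⁻²
  D. N·m⁻² = kg·m·s⁻²·m⁻² = kg·m⁻¹·s⁻²
  E. kg·m⁻¹·s⁻²
  F. [kg·m⁻¹·s⁻¹] / [s] = kg·m⁻¹·s⁻²
All reduce to kg·m⁻¹·s⁻² except A., which is kg·s⁻².

A.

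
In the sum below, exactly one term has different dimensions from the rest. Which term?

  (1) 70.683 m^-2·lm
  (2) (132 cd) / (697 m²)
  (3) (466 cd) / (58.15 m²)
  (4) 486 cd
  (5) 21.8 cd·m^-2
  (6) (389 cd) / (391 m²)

Dimensions:
  (1) lm·m⁻² = cd·m⁻² = m⁻²·cd
  (2) [cd] / [m²] = m⁻²·cd
  (3) [cd] / [m²] = m⁻²·cd
  (4) cd
  (5) cd·m⁻² = m⁻²·cd
  (6) [cd] / [m²] = m⁻²·cd
All reduce to m⁻²·cd except (4), which is cd.

(4)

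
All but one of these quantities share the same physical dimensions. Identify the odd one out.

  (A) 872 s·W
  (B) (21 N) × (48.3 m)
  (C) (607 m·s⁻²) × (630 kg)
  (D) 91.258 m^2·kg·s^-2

(C)

Expand each in SI base units:
  (A) W·s = J·s⁻¹·s = kg·m²·s⁻²
  (B) [kg·m·s⁻²] · [m] = kg·m²·s⁻²
  (C) [m·s⁻²] · [kg] = kg·m·s⁻²
  (D) kg·m²·s⁻²
All reduce to kg·m²·s⁻² except (C), which is kg·m·s⁻².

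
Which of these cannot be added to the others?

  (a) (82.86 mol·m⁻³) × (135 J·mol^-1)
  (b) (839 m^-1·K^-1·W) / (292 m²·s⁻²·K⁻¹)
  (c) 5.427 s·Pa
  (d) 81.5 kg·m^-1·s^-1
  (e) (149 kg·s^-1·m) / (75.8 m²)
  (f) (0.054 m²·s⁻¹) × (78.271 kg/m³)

(a)

Dimensions:
  (a) [m⁻³·mol] · [kg·m²·s⁻²·mol⁻¹] = kg·m⁻¹·s⁻²
  (b) [kg·m·s⁻³·K⁻¹] / [m²·s⁻²·K⁻¹] = kg·m⁻¹·s⁻¹
  (c) Pa·s = N·m⁻²·s = kg·m⁻¹·s⁻¹
  (d) kg·m⁻¹·s⁻¹
  (e) [kg·m·s⁻¹] / [m²] = kg·m⁻¹·s⁻¹
  (f) [m²·s⁻¹] · [kg·m⁻³] = kg·m⁻¹·s⁻¹
All reduce to kg·m⁻¹·s⁻¹ except (a), which is kg·m⁻¹·s⁻².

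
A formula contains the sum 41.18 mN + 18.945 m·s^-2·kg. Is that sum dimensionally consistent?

Dimensions:
  41.18 mN:  N = kg·m·s⁻²
  18.945 m·s^-2·kg:  kg·m·s⁻²
Both are kg·m·s⁻², so they have the same dimensions and can be added.

Yes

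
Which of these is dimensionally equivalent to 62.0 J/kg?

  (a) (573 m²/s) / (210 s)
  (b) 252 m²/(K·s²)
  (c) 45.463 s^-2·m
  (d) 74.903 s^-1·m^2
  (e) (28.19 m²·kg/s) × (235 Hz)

Reference: J·kg⁻¹ = N·m·kg⁻¹ = m²·s⁻².
Each option:
  (a) [m²·s⁻¹] / [s] = m²·s⁻²  ← same
  (b) m²·s⁻²·K⁻¹
  (c) m·s⁻²
  (d) m²·s⁻¹
  (e) [kg·m²·s⁻¹] · [s⁻¹] = kg·m²·s⁻²
Only (a) matches m²·s⁻².

(a)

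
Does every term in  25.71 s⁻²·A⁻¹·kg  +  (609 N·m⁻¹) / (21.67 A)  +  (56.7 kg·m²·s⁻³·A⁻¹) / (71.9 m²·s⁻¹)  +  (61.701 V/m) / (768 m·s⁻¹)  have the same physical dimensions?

Dimensions:
  25.71 s⁻²·A⁻¹·kg:  kg·s⁻²·A⁻¹
  (609 N·m⁻¹) / (21.67 A):  [kg·s⁻²] / [A] = kg·s⁻²·A⁻¹
  (56.7 kg·m²·s⁻³·A⁻¹) / (71.9 m²·s⁻¹):  [kg·m²·s⁻³·A⁻¹] / [m²·s⁻¹] = kg·s⁻²·A⁻¹
  (61.701 V/m) / (768 m·s⁻¹):  [kg·m·s⁻³·A⁻¹] / [m·s⁻¹] = kg·s⁻²·A⁻¹
Every term reduces to kg·s⁻²·A⁻¹.

Yes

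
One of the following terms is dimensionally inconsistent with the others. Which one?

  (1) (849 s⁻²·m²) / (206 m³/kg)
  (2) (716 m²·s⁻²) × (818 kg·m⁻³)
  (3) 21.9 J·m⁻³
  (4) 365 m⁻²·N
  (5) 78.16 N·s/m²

In SI base units:
  (1) [m²·s⁻²] / [kg⁻¹·m³] = kg·m⁻¹·s⁻²
  (2) [m²·s⁻²] · [kg·m⁻³] = kg·m⁻¹·s⁻²
  (3) J·m⁻³ = N·m·m⁻³ = kg·m⁻¹·s⁻²
  (4) N·m⁻² = kg·m·s⁻²·m⁻² = kg·m⁻¹·s⁻²
  (5) N·s·m⁻² = kg·m·s⁻²·s·m⁻² = kg·m⁻¹·s⁻¹
All reduce to kg·m⁻¹·s⁻² except (5), which is kg·m⁻¹·s⁻¹.

(5)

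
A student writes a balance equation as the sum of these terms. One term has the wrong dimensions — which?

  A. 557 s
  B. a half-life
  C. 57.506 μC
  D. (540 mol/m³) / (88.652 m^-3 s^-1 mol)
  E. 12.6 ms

Reduce each to base SI dimensions:
  A. s
  B. [half-life] = s
  C. C = s·A
  D. [m⁻³·mol] / [m⁻³·s⁻¹·mol] = s
  E. s
All reduce to s except C., which is s·A.

C.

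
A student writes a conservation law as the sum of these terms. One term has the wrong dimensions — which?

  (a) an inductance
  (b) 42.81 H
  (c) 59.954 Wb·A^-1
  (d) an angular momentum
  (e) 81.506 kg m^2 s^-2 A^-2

(d)

Reduce each to base SI dimensions:
  (a) [inductance] = kg·m²·s⁻²·A⁻²
  (b) H = V·s·A⁻¹ = kg·m²·s⁻²·A⁻²
  (c) Wb·A⁻¹ = V·s·A⁻¹ = kg·m²·s⁻²·A⁻²
  (d) [angular momentum] = kg·m²·s⁻¹
  (e) kg·m²·s⁻²·A⁻²
All reduce to kg·m²·s⁻²·A⁻² except (d), which is kg·m²·s⁻¹.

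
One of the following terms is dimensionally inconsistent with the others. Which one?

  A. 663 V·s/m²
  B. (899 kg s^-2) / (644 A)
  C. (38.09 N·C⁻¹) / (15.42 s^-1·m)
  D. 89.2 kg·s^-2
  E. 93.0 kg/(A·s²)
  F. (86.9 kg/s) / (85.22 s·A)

D.

Expand each in SI base units:
  A. V·s·m⁻² = J·C⁻¹·s·m⁻² = kg·s⁻²·A⁻¹
  B. [kg·s⁻²] / [A] = kg·s⁻²·A⁻¹
  C. [kg·m·s⁻³·A⁻¹] / [m·s⁻¹] = kg·s⁻²·A⁻¹
  D. kg·s⁻²
  E. kg·s⁻²·A⁻¹
  F. [kg·s⁻¹] / [s·A] = kg·s⁻²·A⁻¹
All reduce to kg·s⁻²·A⁻¹ except D., which is kg·s⁻².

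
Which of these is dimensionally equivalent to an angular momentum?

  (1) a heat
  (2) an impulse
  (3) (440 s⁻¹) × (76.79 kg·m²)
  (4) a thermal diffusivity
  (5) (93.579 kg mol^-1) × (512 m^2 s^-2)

Reference: [angular momentum] = kg·m²·s⁻¹.
Each option:
  (1) [heat] = kg·m²·s⁻²
  (2) [impulse] = kg·m·s⁻¹
  (3) [s⁻¹] · [kg·m²] = kg·m²·s⁻¹  ← same
  (4) [thermal diffusivity] = m²·s⁻¹
  (5) [kg·mol⁻¹] · [m²·s⁻²] = kg·m²·s⁻²·mol⁻¹
Only (3) matches kg·m²·s⁻¹.

(3)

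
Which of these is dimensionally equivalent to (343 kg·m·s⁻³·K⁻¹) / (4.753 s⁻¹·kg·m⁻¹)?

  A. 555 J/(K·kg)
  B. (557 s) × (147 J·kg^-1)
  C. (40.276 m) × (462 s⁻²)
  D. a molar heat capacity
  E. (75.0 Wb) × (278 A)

A.

Reference: [kg·m·s⁻³·K⁻¹] / [kg·m⁻¹·s⁻¹] = m²·s⁻²·K⁻¹.
Each option:
  A. J·kg⁻¹·K⁻¹ = N·m·kg⁻¹·K⁻¹ = m²·s⁻²·K⁻¹  ← same
  B. [s] · [m²·s⁻²] = m²·s⁻¹
  C. [m] · [s⁻²] = m·s⁻²
  D. [molar heat capacity] = kg·m²·s⁻²·K⁻¹·mol⁻¹
  E. [kg·m²·s⁻²·A⁻¹] · [A] = kg·m²·s⁻²
Only A. matches m²·s⁻²·K⁻¹.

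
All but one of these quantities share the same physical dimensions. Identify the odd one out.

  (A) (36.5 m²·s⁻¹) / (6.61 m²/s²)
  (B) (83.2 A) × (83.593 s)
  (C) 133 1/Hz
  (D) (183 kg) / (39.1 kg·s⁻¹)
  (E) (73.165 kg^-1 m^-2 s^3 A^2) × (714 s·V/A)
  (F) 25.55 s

Work out the base dimensions of each:
  (A) [m²·s⁻¹] / [m²·s⁻²] = s
  (B) [A] · [s] = s·A
  (C) Hz⁻¹ = (s⁻¹)⁻¹ = s
  (D) [kg] / [kg·s⁻¹] = s
  (E) [kg⁻¹·m⁻²·s³·A²] · [kg·m²·s⁻²·A⁻²] = s
  (F) s
All reduce to s except (B), which is s·A.

(B)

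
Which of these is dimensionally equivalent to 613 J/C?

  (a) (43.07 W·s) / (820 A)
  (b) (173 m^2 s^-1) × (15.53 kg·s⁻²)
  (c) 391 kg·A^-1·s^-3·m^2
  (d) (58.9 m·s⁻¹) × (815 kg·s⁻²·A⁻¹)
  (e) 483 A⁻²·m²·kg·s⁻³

(c)

Reference: J·C⁻¹ = N·m·(s·A)⁻¹ = kg·m²·s⁻³·A⁻¹.
Each option:
  (a) [kg·m²·s⁻²] / [A] = kg·m²·s⁻²·A⁻¹
  (b) [m²·s⁻¹] · [kg·s⁻²] = kg·m²·s⁻³
  (c) kg·m²·s⁻³·A⁻¹  ← same
  (d) [m·s⁻¹] · [kg·s⁻²·A⁻¹] = kg·m·s⁻³·A⁻¹
  (e) kg·m²·s⁻³·A⁻²
Only (c) matches kg·m²·s⁻³·A⁻¹.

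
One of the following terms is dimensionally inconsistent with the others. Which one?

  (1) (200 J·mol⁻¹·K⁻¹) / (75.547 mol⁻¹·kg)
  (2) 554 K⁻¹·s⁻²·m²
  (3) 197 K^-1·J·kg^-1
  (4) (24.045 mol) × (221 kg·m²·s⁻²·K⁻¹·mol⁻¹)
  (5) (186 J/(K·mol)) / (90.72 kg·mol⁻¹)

Dimensions:
  (1) [kg·m²·s⁻²·K⁻¹·mol⁻¹] / [kg·mol⁻¹] = m²·s⁻²·K⁻¹
  (2) m²·s⁻²·K⁻¹
  (3) J·kg⁻¹·K⁻¹ = N·m·kg⁻¹·K⁻¹ = m²·s⁻²·K⁻¹
  (4) [mol] · [kg·m²·s⁻²·K⁻¹·mol⁻¹] = kg·m²·s⁻²·K⁻¹
  (5) [kg·m²·s⁻²·K⁻¹·mol⁻¹] / [kg·mol⁻¹] = m²·s⁻²·K⁻¹
All reduce to m²·s⁻²·K⁻¹ except (4), which is kg·m²·s⁻²·K⁻¹.

(4)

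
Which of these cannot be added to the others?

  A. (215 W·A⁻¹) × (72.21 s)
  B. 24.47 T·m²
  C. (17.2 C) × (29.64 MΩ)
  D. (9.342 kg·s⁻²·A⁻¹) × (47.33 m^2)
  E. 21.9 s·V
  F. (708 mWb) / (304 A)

Expand each in SI base units:
  A. [kg·m²·s⁻³·A⁻¹] · [s] = kg·m²·s⁻²·A⁻¹
  B. T·m² = Wb·m⁻²·m² = kg·m²·s⁻²·A⁻¹
  C. [s·A] · [kg·m²·s⁻³·A⁻²] = kg·m²·s⁻²·A⁻¹
  D. [kg·s⁻²·A⁻¹] · [m²] = kg·m²·s⁻²·A⁻¹
  E. V·s = J·C⁻¹·s = kg·m²·s⁻²·A⁻¹
  F. [kg·m²·s⁻²·A⁻¹] / [A] = kg·m²·s⁻²·A⁻²
All reduce to kg·m²·s⁻²·A⁻¹ except F., which is kg·m²·s⁻²·A⁻².

F.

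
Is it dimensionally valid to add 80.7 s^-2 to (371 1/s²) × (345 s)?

No

Reduce each to base SI dimensions:
  80.7 s^-2:  s⁻²
  (371 1/s²) × (345 s):  [s⁻²] · [s] = s⁻¹
s⁻² ≠ s⁻¹, so they cannot be added.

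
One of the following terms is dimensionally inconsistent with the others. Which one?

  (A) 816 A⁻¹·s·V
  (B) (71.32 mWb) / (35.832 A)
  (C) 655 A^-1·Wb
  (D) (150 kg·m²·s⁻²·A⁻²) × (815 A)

(D)

Dimensions:
  (A) V·s·A⁻¹ = J·C⁻¹·s·A⁻¹ = kg·m²·s⁻²·A⁻²
  (B) [kg·m²·s⁻²·A⁻¹] / [A] = kg·m²·s⁻²·A⁻²
  (C) Wb·A⁻¹ = V·s·A⁻¹ = kg·m²·s⁻²·A⁻²
  (D) [kg·m²·s⁻²·A⁻²] · [A] = kg·m²·s⁻²·A⁻¹
All reduce to kg·m²·s⁻²·A⁻² except (D), which is kg·m²·s⁻²·A⁻¹.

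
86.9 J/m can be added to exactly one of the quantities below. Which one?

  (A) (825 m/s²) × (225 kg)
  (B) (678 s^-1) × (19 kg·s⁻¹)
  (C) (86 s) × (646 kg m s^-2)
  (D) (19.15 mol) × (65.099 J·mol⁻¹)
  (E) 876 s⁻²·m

Reference: J·m⁻¹ = N·m·m⁻¹ = kg·m·s⁻².
Each option:
  (A) [m·s⁻²] · [kg] = kg·m·s⁻²  ← same
  (B) [s⁻¹] · [kg·s⁻¹] = kg·s⁻²
  (C) [s] · [kg·m·s⁻²] = kg·m·s⁻¹
  (D) [mol] · [kg·m²·s⁻²·mol⁻¹] = kg·m²·s⁻²
  (E) m·s⁻²
Only (A) matches kg·m·s⁻².

(A)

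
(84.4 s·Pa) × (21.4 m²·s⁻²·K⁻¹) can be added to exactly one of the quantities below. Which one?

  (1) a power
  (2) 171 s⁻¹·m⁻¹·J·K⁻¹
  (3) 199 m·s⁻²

Reference: [kg·m⁻¹·s⁻¹] · [m²·s⁻²·K⁻¹] = kg·m·s⁻³·K⁻¹.
Each option:
  (1) [power] = kg·m²·s⁻³
  (2) J·s⁻¹·m⁻¹·K⁻¹ = N·m·s⁻¹·m⁻¹·K⁻¹ = kg·m·s⁻³·K⁻¹  ← same
  (3) m·s⁻²
Only (2) matches kg·m·s⁻³·K⁻¹.

(2)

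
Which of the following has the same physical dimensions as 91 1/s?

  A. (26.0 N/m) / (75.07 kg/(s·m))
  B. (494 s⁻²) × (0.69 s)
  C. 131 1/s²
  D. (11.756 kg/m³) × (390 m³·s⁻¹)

Reference: s⁻¹.
Each option:
  A. [kg·s⁻²] / [kg·m⁻¹·s⁻¹] = m·s⁻¹
  B. [s⁻²] · [s] = s⁻¹  ← same
  C. s⁻²
  D. [kg·m⁻³] · [m³·s⁻¹] = kg·s⁻¹
Only B. matches s⁻¹.

B.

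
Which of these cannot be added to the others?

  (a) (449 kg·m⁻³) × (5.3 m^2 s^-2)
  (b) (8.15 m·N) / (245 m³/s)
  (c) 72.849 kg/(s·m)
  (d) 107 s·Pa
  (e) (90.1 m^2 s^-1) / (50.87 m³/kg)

(a)

Work out the base dimensions of each:
  (a) [kg·m⁻³] · [m²·s⁻²] = kg·m⁻¹·s⁻²
  (b) [kg·m²·s⁻²] / [m³·s⁻¹] = kg·m⁻¹·s⁻¹
  (c) kg·m⁻¹·s⁻¹
  (d) Pa·s = N·m⁻²·s = kg·m⁻¹·s⁻¹
  (e) [m²·s⁻¹] / [kg⁻¹·m³] = kg·m⁻¹·s⁻¹
All reduce to kg·m⁻¹·s⁻¹ except (a), which is kg·m⁻¹·s⁻².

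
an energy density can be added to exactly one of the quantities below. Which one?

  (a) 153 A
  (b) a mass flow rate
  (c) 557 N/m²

(c)

Reference: [energy density] = kg·m⁻¹·s⁻².
Each option:
  (a) A
  (b) [mass flow rate] = kg·s⁻¹
  (c) N·m⁻² = kg·m·s⁻²·m⁻² = kg·m⁻¹·s⁻²  ← same
Only (c) matches kg·m⁻¹·s⁻².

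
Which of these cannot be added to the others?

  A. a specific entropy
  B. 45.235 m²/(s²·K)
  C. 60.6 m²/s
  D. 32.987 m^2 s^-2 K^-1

C.

Reduce each to base SI dimensions:
  A. [specific entropy] = m²·s⁻²·K⁻¹
  B. m²·s⁻²·K⁻¹
  C. m²·s⁻¹
  D. m²·s⁻²·K⁻¹
All reduce to m²·s⁻²·K⁻¹ except C., which is m²·s⁻¹.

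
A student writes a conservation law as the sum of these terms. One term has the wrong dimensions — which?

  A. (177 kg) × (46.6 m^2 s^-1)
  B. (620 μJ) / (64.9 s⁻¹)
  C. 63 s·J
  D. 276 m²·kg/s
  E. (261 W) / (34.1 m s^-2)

Expand each in SI base units:
  A. [kg] · [m²·s⁻¹] = kg·m²·s⁻¹
  B. [kg·m²·s⁻²] / [s⁻¹] = kg·m²·s⁻¹
  C. J·s = N·m·s = kg·m²·s⁻¹
  D. kg·m²·s⁻¹
  E. [kg·m²·s⁻³] / [m·s⁻²] = kg·m·s⁻¹
All reduce to kg·m²·s⁻¹ except E., which is kg·m·s⁻¹.

E.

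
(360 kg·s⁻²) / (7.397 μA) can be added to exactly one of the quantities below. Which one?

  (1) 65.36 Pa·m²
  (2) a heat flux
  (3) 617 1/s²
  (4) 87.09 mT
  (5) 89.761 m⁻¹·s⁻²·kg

Reference: [kg·s⁻²] / [A] = kg·s⁻²·A⁻¹.
Each option:
  (1) Pa·m² = N·m⁻²·m² = kg·m·s⁻²
  (2) [heat flux] = kg·s⁻³
  (3) s⁻²
  (4) T = Wb·m⁻² = kg·s⁻²·A⁻¹  ← same
  (5) kg·m⁻¹·s⁻²
Only (4) matches kg·s⁻²·A⁻¹.

(4)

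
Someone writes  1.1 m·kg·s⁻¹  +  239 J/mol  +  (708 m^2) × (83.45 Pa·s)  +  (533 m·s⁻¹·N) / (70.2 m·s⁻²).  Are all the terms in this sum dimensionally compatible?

Expand each in SI base units:
  1.1 m·kg·s⁻¹:  kg·m·s⁻¹
  239 J/mol:  J·mol⁻¹ = N·m·mol⁻¹ = kg·m²·s⁻²·mol⁻¹
  (708 m^2) × (83.45 Pa·s):  [m²] · [kg·m⁻¹·s⁻¹] = kg·m·s⁻¹
  (533 m·s⁻¹·N) / (70.2 m·s⁻²):  [kg·m²·s⁻³] / [m·s⁻²] = kg·m·s⁻¹
The terms do not share a single dimension (kg·m²·s⁻²·mol⁻¹ vs kg·m·s⁻¹).

No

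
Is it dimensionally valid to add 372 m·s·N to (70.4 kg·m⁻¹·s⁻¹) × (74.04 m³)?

Yes

Work out the base dimensions of each:
  372 m·s·N:  N·m·s = kg·m·s⁻²·m·s = kg·m²·s⁻¹
  (70.4 kg·m⁻¹·s⁻¹) × (74.04 m³):  [kg·m⁻¹·s⁻¹] · [m³] = kg·m²·s⁻¹
Both are kg·m²·s⁻¹, so they have the same dimensions and can be added.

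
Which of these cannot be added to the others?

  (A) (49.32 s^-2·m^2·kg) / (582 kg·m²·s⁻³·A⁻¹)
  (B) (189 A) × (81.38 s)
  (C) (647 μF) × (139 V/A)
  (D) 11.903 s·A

Dimensions:
  (A) [kg·m²·s⁻²] / [kg·m²·s⁻³·A⁻¹] = s·A
  (B) [A] · [s] = s·A
  (C) [kg⁻¹·m⁻²·s⁴·A²] · [kg·m²·s⁻³·A⁻²] = s
  (D) A·s = s·A
All reduce to s·A except (C), which is s.

(C)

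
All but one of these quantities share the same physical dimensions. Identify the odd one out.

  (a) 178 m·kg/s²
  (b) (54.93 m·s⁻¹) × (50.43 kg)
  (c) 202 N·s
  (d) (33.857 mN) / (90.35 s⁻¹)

Expand each in SI base units:
  (a) kg·m·s⁻²
  (b) [m·s⁻¹] · [kg] = kg·m·s⁻¹
  (c) N·s = kg·m·s⁻²·s = kg·m·s⁻¹
  (d) [kg·m·s⁻²] / [s⁻¹] = kg·m·s⁻¹
All reduce to kg·m·s⁻¹ except (a), which is kg·m·s⁻².

(a)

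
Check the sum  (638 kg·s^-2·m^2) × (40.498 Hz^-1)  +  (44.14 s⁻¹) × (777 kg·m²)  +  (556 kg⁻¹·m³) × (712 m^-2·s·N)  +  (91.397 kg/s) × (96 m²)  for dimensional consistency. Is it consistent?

No

Expand each in SI base units:
  (638 kg·s^-2·m^2) × (40.498 Hz^-1):  [kg·m²·s⁻²] · [s] = kg·m²·s⁻¹
  (44.14 s⁻¹) × (777 kg·m²):  [s⁻¹] · [kg·m²] = kg·m²·s⁻¹
  (556 kg⁻¹·m³) × (712 m^-2·s·N):  [kg⁻¹·m³] · [kg·m⁻¹·s⁻¹] = m²·s⁻¹
  (91.397 kg/s) × (96 m²):  [kg·s⁻¹] · [m²] = kg·m²·s⁻¹
The terms do not share a single dimension (kg·m²·s⁻¹ vs m²·s⁻¹).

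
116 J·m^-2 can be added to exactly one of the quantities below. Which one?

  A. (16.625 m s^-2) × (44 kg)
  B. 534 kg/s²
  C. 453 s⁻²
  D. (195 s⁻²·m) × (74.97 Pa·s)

Reference: J·m⁻² = N·m·m⁻² = kg·s⁻².
Each option:
  A. [m·s⁻²] · [kg] = kg·m·s⁻²
  B. kg·s⁻²  ← same
  C. s⁻²
  D. [m·s⁻²] · [kg·m⁻¹·s⁻¹] = kg·s⁻³
Only B. matches kg·s⁻².

B.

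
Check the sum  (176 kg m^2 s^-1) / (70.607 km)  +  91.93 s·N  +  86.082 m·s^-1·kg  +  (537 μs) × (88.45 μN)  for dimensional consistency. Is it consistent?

Yes

Work out the base dimensions of each:
  (176 kg m^2 s^-1) / (70.607 km):  [kg·m²·s⁻¹] / [m] = kg·m·s⁻¹
  91.93 s·N:  N·s = kg·m·s⁻²·s = kg·m·s⁻¹
  86.082 m·s^-1·kg:  kg·m·s⁻¹
  (537 μs) × (88.45 μN):  [s] · [kg·m·s⁻²] = kg·m·s⁻¹
Every term reduces to kg·m·s⁻¹.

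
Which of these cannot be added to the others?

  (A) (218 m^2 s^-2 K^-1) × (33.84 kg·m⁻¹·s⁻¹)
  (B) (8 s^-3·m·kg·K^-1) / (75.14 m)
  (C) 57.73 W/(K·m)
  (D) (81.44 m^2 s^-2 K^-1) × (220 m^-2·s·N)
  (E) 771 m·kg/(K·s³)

(B)

Reduce each to base SI dimensions:
  (A) [m²·s⁻²·K⁻¹] · [kg·m⁻¹·s⁻¹] = kg·m·s⁻³·K⁻¹
  (B) [kg·m·s⁻³·K⁻¹] / [m] = kg·s⁻³·K⁻¹
  (C) W·m⁻¹·K⁻¹ = J·s⁻¹·m⁻¹·K⁻¹ = kg·m·s⁻³·K⁻¹
  (D) [m²·s⁻²·K⁻¹] · [kg·m⁻¹·s⁻¹] = kg·m·s⁻³·K⁻¹
  (E) kg·m·s⁻³·K⁻¹
All reduce to kg·m·s⁻³·K⁻¹ except (B), which is kg·s⁻³·K⁻¹.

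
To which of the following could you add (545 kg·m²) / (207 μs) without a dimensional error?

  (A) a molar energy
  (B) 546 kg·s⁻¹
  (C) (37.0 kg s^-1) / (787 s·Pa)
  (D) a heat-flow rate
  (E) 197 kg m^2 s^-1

(E)

Reference: [kg·m²] / [s] = kg·m²·s⁻¹.
Each option:
  (A) [molar energy] = kg·m²·s⁻²·mol⁻¹
  (B) kg·s⁻¹
  (C) [kg·s⁻¹] / [kg·m⁻¹·s⁻¹] = m
  (D) [heat-flow rate] = kg·m²·s⁻³
  (E) kg·m²·s⁻¹  ← same
Only (E) matches kg·m²·s⁻¹.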